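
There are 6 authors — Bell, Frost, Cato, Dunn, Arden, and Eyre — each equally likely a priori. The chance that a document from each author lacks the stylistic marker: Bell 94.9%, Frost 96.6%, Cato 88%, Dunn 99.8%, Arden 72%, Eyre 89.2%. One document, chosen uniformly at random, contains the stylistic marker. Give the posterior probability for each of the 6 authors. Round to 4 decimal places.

Taking complements, P(marker | each) = Bell 0.051, Frost 0.034, Cato 0.12, Dunn 0.002, Arden 0.28, Eyre 0.108.
With a uniform prior (1/6 each), posterior ∝ likelihood:
  Bell: 0.051
  Frost: 0.034
  Cato: 0.12
  Dunn: 0.002
  Arden: 0.28
  Eyre: 0.108
Normalizing constant = 0.595.
P(Bell | marker) = 0.051/0.595 ≈ 0.0857
P(Frost | marker) = 0.034/0.595 ≈ 0.0571
P(Cato | marker) = 0.12/0.595 ≈ 0.2017
P(Dunn | marker) = 0.002/0.595 ≈ 0.0034
P(Arden | marker) = 0.28/0.595 ≈ 0.4706
P(Eyre | marker) = 0.108/0.595 ≈ 0.1815

Bell 0.0857, Frost 0.0571, Cato 0.2017, Dunn 0.0034, Arden 0.4706, Eyre 0.1815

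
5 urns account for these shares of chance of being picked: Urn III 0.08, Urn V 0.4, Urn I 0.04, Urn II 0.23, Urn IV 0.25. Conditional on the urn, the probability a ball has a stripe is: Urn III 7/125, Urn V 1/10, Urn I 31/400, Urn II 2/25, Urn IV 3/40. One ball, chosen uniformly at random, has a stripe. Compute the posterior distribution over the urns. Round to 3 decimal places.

Urn III 0.053, Urn V 0.472, Urn I 0.037, Urn II 0.217, Urn IV 0.221

By Bayes' rule, posterior ∝ prior × likelihood:
  Urn III: 0.08 × 0.056 = 0.00448
  Urn V: 0.4 × 0.1 = 0.04
  Urn I: 0.04 × 0.0775 = 0.0031
  Urn II: 0.23 × 0.08 = 0.0184
  Urn IV: 0.25 × 0.075 = 0.01875
Total = 0.08473.
P(Urn III | striped) = 0.00448/0.08473 ≈ 0.053
P(Urn V | striped) = 0.04/0.08473 ≈ 0.472
P(Urn I | striped) = 0.0031/0.08473 ≈ 0.037
P(Urn II | striped) = 0.0184/0.08473 ≈ 0.217
P(Urn IV | striped) = 0.01875/0.08473 ≈ 0.221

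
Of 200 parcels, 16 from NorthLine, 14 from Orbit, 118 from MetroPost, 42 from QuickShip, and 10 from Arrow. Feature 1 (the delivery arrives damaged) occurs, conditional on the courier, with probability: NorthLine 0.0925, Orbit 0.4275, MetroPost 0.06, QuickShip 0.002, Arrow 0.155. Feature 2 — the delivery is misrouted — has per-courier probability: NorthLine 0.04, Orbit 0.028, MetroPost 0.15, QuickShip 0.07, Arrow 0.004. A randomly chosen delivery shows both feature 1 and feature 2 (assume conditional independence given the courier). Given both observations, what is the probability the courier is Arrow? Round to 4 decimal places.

0.0048

By Bayes' rule, posterior ∝ prior × likelihood:
  NorthLine: 0.08 × 0.0925 × 0.04 = 0.000296
  Orbit: 0.07 × 0.4275 × 0.028 = 0.0008379
  MetroPost: 0.59 × 0.06 × 0.15 = 0.00531
  QuickShip: 0.21 × 0.002 × 0.07 = 0.0000294
  Arrow: 0.05 × 0.155 × 0.004 = 0.000031
Sum = 0.0065043.
P(Arrow | evidence) = 0.000031 / 0.0065043 ≈ 0.0048.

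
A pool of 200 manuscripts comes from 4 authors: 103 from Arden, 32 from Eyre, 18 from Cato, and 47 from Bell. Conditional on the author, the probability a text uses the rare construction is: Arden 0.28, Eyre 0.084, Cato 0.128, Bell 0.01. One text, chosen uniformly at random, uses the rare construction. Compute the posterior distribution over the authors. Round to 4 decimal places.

Arden 0.8408, Eyre 0.0784, Cato 0.0672, Bell 0.0137

Unnormalized posteriors (prior × likelihood):
  Arden: 0.515 × 0.28 = 0.1442
  Eyre: 0.16 × 0.084 = 0.01344
  Cato: 0.09 × 0.128 = 0.01152
  Bell: 0.235 × 0.01 = 0.00235
Sum = 0.17151.
P(Arden | rare-form) = 0.1442/0.17151 ≈ 0.8408
P(Eyre | rare-form) = 0.01344/0.17151 ≈ 0.0784
P(Cato | rare-form) = 0.01152/0.17151 ≈ 0.0672
P(Bell | rare-form) = 0.00235/0.17151 ≈ 0.0137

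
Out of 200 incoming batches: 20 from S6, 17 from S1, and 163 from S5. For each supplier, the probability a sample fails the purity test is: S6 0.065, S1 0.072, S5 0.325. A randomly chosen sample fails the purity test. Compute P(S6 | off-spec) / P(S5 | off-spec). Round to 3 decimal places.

By Bayes' rule, posterior ∝ prior × likelihood:
  S6: 0.1 × 0.065 = 0.0065
  S1: 0.085 × 0.072 = 0.00612
  S5: 0.815 × 0.325 = 0.264875
Sum = 0.277495.
The ratio is 0.0065 / 0.264875 (the normalizer cancels) = 0.025.

0.025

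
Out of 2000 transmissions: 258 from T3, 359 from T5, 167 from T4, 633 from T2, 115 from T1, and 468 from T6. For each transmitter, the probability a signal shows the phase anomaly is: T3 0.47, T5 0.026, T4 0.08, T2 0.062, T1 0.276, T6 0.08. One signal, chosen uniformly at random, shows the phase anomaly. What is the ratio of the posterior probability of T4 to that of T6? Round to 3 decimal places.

Prior × likelihood for each hypothesis:
  T3: 0.129 × 0.47 = 0.06063
  T5: 0.1795 × 0.026 = 0.004667
  T4: 0.0835 × 0.08 = 0.00668
  T2: 0.3165 × 0.062 = 0.019623
  T1: 0.0575 × 0.276 = 0.01587
  T6: 0.234 × 0.08 = 0.01872
Total = 0.12619.
The ratio is 0.00668 / 0.01872 (the normalizer cancels) = 0.357.

0.357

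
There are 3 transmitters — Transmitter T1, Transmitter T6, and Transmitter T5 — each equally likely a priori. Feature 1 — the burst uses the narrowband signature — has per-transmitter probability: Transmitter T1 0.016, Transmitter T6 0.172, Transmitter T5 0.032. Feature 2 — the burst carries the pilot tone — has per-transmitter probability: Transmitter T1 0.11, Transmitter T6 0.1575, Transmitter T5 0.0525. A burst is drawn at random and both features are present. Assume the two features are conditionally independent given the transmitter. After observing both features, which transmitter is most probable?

Since the prior is uniform, the posterior is proportional to the likelihood:
  Transmitter T1: 0.016 × 0.11 = 0.00176
  Transmitter T6: 0.172 × 0.1575 = 0.02709
  Transmitter T5: 0.032 × 0.0525 = 0.00168
Total = 0.03053.
Largest term belongs to Transmitter T6, so Transmitter T6 is most probable.

Transmitter T6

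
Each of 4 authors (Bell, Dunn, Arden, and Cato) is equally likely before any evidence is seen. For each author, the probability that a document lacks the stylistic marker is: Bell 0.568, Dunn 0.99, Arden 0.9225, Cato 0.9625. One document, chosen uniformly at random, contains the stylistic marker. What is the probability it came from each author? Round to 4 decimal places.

Bell 0.7756, Dunn 0.0180, Arden 0.1391, Cato 0.0673

Taking complements, P(marker | each) = Bell 0.432, Dunn 0.01, Arden 0.0775, Cato 0.0375.
Since the prior is uniform, the posterior is proportional to the likelihood:
  Bell: 0.432
  Dunn: 0.01
  Arden: 0.0775
  Cato: 0.0375
Sum = 0.557.
P(Bell | marker) = 0.432/0.557 ≈ 0.7756
P(Dunn | marker) = 0.01/0.557 ≈ 0.0180
P(Arden | marker) = 0.0775/0.557 ≈ 0.1391
P(Cato | marker) = 0.0375/0.557 ≈ 0.0673
(Check: 0.7756+0.0180+0.1391+0.0673 = 1.0000.)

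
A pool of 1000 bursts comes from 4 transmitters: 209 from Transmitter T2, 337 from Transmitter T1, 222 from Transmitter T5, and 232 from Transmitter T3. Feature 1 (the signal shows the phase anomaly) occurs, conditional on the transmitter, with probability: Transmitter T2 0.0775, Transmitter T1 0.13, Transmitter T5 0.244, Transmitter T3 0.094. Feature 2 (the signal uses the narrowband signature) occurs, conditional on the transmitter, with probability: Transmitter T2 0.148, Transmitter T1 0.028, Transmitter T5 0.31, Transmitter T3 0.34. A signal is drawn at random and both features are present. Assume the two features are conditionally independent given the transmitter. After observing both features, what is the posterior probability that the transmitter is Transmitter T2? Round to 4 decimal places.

0.0861

Unnormalized posteriors (prior × likelihood):
  Transmitter T2: 0.209 × 0.0775 × 0.148 = 0.00239723
  Transmitter T1: 0.337 × 0.13 × 0.028 = 0.00122668
  Transmitter T5: 0.222 × 0.244 × 0.31 = 0.01679208
  Transmitter T3: 0.232 × 0.094 × 0.34 = 0.00741472
Sum = 0.02783071.
P(Transmitter T2 | evidence) = 0.00239723 / 0.02783071 ≈ 0.0861.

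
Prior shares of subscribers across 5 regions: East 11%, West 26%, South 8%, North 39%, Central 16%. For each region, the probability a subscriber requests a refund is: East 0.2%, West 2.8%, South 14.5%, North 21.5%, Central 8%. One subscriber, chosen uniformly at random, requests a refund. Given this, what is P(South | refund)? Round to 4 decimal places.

0.1002

Unnormalized posteriors (prior × likelihood):
  East: 0.11 × 0.002 = 0.00022
  West: 0.26 × 0.028 = 0.00728
  South: 0.08 × 0.145 = 0.0116
  North: 0.39 × 0.215 = 0.08385
  Central: 0.16 × 0.08 = 0.0128
Sum = 0.11575.
P(South | evidence) = 0.0116 / 0.11575 ≈ 0.1002.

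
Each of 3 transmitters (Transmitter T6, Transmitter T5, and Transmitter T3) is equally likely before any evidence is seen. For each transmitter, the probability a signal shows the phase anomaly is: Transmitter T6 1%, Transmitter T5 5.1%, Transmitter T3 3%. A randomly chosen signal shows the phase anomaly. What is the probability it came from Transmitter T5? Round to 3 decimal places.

With a uniform prior (1/3 each), posterior ∝ likelihood:
  Transmitter T6: 0.01
  Transmitter T5: 0.051
  Transmitter T3: 0.03
Total = 0.091.
P(Transmitter T5 | evidence) = 0.051 / 0.091 ≈ 0.560.

0.560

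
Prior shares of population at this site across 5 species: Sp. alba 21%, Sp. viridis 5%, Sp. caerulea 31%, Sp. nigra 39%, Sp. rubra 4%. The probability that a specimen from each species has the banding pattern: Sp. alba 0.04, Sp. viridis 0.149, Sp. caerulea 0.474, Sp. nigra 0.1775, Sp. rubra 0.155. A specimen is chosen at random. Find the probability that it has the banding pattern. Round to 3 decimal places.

0.238

Compute prior × likelihood for every hypothesis:
  Sp. alba: 0.21 × 0.04 = 0.0084
  Sp. viridis: 0.05 × 0.149 = 0.00745
  Sp. caerulea: 0.31 × 0.474 = 0.14694
  Sp. nigra: 0.39 × 0.1775 = 0.069225
  Sp. rubra: 0.04 × 0.155 = 0.0062
P(banded) = 0.0084 + 0.00745 + 0.14694 + 0.069225 + 0.0062 = 0.238215 → 0.238.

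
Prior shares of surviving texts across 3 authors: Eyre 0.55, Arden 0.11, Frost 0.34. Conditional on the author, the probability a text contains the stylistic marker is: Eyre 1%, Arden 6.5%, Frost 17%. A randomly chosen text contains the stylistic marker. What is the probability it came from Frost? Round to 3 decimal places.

0.820

Unnormalized posteriors (prior × likelihood):
  Eyre: 0.55 × 0.01 = 0.0055
  Arden: 0.11 × 0.065 = 0.00715
  Frost: 0.34 × 0.17 = 0.0578
Sum = 0.07045.
P(Frost | evidence) = 0.0578 / 0.07045 ≈ 0.820.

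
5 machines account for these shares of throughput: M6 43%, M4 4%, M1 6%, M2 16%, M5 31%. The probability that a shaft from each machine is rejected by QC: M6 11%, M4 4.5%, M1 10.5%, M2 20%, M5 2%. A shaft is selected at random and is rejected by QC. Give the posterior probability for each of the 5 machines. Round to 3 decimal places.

M6 0.505, M4 0.019, M1 0.067, M2 0.342, M5 0.066

Prior × likelihood for each hypothesis:
  M6: 0.43 × 0.11 = 0.0473
  M4: 0.04 × 0.045 = 0.0018
  M1: 0.06 × 0.105 = 0.0063
  M2: 0.16 × 0.2 = 0.032
  M5: 0.31 × 0.02 = 0.0062
Sum = 0.0936.
P(M6 | rejected) = 0.0473/0.0936 ≈ 0.505
P(M4 | rejected) = 0.0018/0.0936 ≈ 0.019
P(M1 | rejected) = 0.0063/0.0936 ≈ 0.067
P(M2 | rejected) = 0.032/0.0936 ≈ 0.342
P(M5 | rejected) = 0.0062/0.0936 ≈ 0.066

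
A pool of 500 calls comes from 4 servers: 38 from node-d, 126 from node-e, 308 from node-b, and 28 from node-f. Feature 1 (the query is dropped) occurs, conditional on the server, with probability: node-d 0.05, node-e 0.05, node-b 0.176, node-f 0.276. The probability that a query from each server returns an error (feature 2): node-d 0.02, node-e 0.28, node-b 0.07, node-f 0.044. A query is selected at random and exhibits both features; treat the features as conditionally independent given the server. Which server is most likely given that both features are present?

node-b

Prior × likelihood for each hypothesis:
  node-d: 0.076 × 0.05 × 0.02 = 0.000076
  node-e: 0.252 × 0.05 × 0.28 = 0.003528
  node-b: 0.616 × 0.176 × 0.07 = 0.00758912
  node-f: 0.056 × 0.276 × 0.044 = 0.000680064
Normalizing constant = 0.011873184.
Largest term belongs to node-b, so node-b is most probable.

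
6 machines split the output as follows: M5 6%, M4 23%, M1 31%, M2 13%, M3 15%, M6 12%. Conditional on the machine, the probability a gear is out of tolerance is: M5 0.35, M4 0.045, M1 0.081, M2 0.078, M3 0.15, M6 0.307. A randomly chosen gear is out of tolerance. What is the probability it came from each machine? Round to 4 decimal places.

M5 0.1667, M4 0.0822, M1 0.1994, M2 0.0805, M3 0.1787, M6 0.2925

By Bayes' rule, posterior ∝ prior × likelihood:
  M5: 0.06 × 0.35 = 0.021
  M4: 0.23 × 0.045 = 0.01035
  M1: 0.31 × 0.081 = 0.02511
  M2: 0.13 × 0.078 = 0.01014
  M3: 0.15 × 0.15 = 0.0225
  M6: 0.12 × 0.307 = 0.03684
Normalizing constant = 0.12594.
P(M5 | oversize) = 0.021/0.12594 ≈ 0.1667
P(M4 | oversize) = 0.01035/0.12594 ≈ 0.0822
P(M1 | oversize) = 0.02511/0.12594 ≈ 0.1994
P(M2 | oversize) = 0.01014/0.12594 ≈ 0.0805
P(M3 | oversize) = 0.0225/0.12594 ≈ 0.1787
P(M6 | oversize) = 0.03684/0.12594 ≈ 0.2925
(Check: 0.1667+0.0822+0.1994+0.0805+0.1787+0.2925 = 1.0000.)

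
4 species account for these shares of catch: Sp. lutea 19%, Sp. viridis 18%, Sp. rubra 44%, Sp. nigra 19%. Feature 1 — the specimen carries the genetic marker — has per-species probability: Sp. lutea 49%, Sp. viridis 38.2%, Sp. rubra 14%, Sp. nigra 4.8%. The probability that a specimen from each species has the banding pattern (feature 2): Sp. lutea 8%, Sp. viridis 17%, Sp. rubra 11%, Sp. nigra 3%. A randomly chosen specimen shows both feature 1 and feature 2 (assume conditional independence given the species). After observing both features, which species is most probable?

Sp. viridis

Unnormalized posteriors (prior × likelihood):
  Sp. lutea: 0.19 × 0.49 × 0.08 = 0.007448
  Sp. viridis: 0.18 × 0.382 × 0.17 = 0.0116892
  Sp. rubra: 0.44 × 0.14 × 0.11 = 0.006776
  Sp. nigra: 0.19 × 0.048 × 0.03 = 0.0002736
Sum = 0.0261868.
Largest term belongs to Sp. viridis, so Sp. viridis is most probable.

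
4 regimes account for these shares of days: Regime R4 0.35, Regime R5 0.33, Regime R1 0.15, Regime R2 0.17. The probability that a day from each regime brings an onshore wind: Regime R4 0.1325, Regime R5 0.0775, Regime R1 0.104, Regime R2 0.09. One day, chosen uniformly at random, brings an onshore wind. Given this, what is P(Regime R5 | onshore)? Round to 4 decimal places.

By Bayes' rule, posterior ∝ prior × likelihood:
  Regime R4: 0.35 × 0.1325 = 0.046375
  Regime R5: 0.33 × 0.0775 = 0.025575
  Regime R1: 0.15 × 0.104 = 0.0156
  Regime R2: 0.17 × 0.09 = 0.0153
Normalizing constant = 0.10285.
P(Regime R5 | evidence) = 0.025575 / 0.10285 ≈ 0.2487.

0.2487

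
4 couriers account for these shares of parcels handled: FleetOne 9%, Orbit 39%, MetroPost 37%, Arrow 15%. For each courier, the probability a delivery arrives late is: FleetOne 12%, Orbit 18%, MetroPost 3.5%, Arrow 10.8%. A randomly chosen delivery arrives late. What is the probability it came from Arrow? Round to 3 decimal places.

0.147

Compute prior × likelihood for every hypothesis:
  FleetOne: 0.09 × 0.12 = 0.0108
  Orbit: 0.39 × 0.18 = 0.0702
  MetroPost: 0.37 × 0.035 = 0.01295
  Arrow: 0.15 × 0.108 = 0.0162
Sum = 0.11015.
P(Arrow | evidence) = 0.0162 / 0.11015 ≈ 0.147.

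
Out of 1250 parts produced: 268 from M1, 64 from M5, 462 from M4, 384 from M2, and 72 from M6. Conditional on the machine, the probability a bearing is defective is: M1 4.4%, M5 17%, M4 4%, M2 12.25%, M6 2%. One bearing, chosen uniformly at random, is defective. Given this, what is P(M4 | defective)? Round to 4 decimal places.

0.2062

Prior × likelihood for each hypothesis:
  M1: 0.2144 × 0.044 = 0.0094336
  M5: 0.0512 × 0.17 = 0.008704
  M4: 0.3696 × 0.04 = 0.014784
  M2: 0.3072 × 0.1225 = 0.037632
  M6: 0.0576 × 0.02 = 0.001152
Total = 0.0717056.
P(M4 | evidence) = 0.014784 / 0.0717056 ≈ 0.2062.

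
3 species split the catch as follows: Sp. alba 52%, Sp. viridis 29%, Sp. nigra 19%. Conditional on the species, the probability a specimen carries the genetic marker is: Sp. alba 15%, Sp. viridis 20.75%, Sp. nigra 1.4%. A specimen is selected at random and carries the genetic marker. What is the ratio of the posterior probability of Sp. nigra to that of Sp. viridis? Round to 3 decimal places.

0.044

Compute prior × likelihood for every hypothesis:
  Sp. alba: 0.52 × 0.15 = 0.078
  Sp. viridis: 0.29 × 0.2075 = 0.060175
  Sp. nigra: 0.19 × 0.014 = 0.00266
Total = 0.140835.
The ratio is 0.00266 / 0.060175 (the normalizer cancels) = 0.044.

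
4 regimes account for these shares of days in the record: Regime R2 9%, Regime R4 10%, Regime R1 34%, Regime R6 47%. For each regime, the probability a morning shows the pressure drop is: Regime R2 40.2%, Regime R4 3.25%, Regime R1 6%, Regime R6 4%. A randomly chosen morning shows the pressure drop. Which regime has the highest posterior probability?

By Bayes' rule, posterior ∝ prior × likelihood:
  Regime R2: 0.09 × 0.402 = 0.03618
  Regime R4: 0.1 × 0.0325 = 0.00325
  Regime R1: 0.34 × 0.06 = 0.0204
  Regime R6: 0.47 × 0.04 = 0.0188
Sum = 0.07863.
Largest term belongs to Regime R2, so Regime R2 is most probable.

Regime R2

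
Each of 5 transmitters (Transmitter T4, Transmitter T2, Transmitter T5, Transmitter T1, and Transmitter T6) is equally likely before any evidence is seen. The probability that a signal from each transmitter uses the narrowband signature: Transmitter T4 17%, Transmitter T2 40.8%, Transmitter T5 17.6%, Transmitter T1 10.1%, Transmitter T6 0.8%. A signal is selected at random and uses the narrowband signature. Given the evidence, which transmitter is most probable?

Since the prior is uniform, the posterior is proportional to the likelihood:
  Transmitter T4: 0.17
  Transmitter T2: 0.408
  Transmitter T5: 0.176
  Transmitter T1: 0.101
  Transmitter T6: 0.008
Normalizing constant = 0.863.
Largest term belongs to Transmitter T2, so Transmitter T2 is most probable.

Transmitter T2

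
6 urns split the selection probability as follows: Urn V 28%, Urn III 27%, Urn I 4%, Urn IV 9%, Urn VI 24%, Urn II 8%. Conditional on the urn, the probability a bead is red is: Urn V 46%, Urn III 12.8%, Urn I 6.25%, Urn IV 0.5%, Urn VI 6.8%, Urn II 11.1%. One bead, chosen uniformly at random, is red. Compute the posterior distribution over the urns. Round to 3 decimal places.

Urn V 0.673, Urn III 0.180, Urn I 0.013, Urn IV 0.002, Urn VI 0.085, Urn II 0.046

By Bayes' rule, posterior ∝ prior × likelihood:
  Urn V: 0.28 × 0.46 = 0.1288
  Urn III: 0.27 × 0.128 = 0.03456
  Urn I: 0.04 × 0.0625 = 0.0025
  Urn IV: 0.09 × 0.005 = 0.00045
  Urn VI: 0.24 × 0.068 = 0.01632
  Urn II: 0.08 × 0.111 = 0.00888
Total = 0.19151.
P(Urn V | red) = 0.1288/0.19151 ≈ 0.673
P(Urn III | red) = 0.03456/0.19151 ≈ 0.180
P(Urn I | red) = 0.0025/0.19151 ≈ 0.013
P(Urn IV | red) = 0.00045/0.19151 ≈ 0.002
P(Urn VI | red) = 0.01632/0.19151 ≈ 0.085
P(Urn II | red) = 0.00888/0.19151 ≈ 0.046
(Check: 0.673+0.180+0.013+0.002+0.085+0.046 = 0.999.)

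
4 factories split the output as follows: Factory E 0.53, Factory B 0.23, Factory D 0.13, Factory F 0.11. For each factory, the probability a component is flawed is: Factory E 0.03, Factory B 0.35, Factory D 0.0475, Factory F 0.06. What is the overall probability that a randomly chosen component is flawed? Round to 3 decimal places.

Compute prior × likelihood for every hypothesis:
  Factory E: 0.53 × 0.03 = 0.0159
  Factory B: 0.23 × 0.35 = 0.0805
  Factory D: 0.13 × 0.0475 = 0.006175
  Factory F: 0.11 × 0.06 = 0.0066
P(flawed) = 0.0159 + 0.0805 + 0.006175 + 0.0066 = 0.109175 → 0.109.

0.109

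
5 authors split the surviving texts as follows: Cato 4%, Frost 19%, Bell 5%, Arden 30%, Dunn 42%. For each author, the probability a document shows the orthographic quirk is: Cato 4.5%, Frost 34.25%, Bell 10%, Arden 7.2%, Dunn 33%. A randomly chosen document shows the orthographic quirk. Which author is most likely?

By Bayes' rule, posterior ∝ prior × likelihood:
  Cato: 0.04 × 0.045 = 0.0018
  Frost: 0.19 × 0.3425 = 0.065075
  Bell: 0.05 × 0.1 = 0.005
  Arden: 0.3 × 0.072 = 0.0216
  Dunn: 0.42 × 0.33 = 0.1386
Total = 0.232075.
Largest term belongs to Dunn, so Dunn is most probable.

Dunn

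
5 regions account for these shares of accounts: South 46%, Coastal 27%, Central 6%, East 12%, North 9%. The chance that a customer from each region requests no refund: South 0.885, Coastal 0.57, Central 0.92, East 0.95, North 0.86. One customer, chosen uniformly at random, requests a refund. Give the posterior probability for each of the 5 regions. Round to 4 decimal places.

Taking complements, P(refund | each) = South 0.115, Coastal 0.43, Central 0.08, East 0.05, North 0.14.
By Bayes' rule, posterior ∝ prior × likelihood:
  South: 0.46 × 0.115 = 0.0529
  Coastal: 0.27 × 0.43 = 0.1161
  Central: 0.06 × 0.08 = 0.0048
  East: 0.12 × 0.05 = 0.006
  North: 0.09 × 0.14 = 0.0126
Sum = 0.1924.
P(South | refund) = 0.0529/0.1924 ≈ 0.2749
P(Coastal | refund) = 0.1161/0.1924 ≈ 0.6034
P(Central | refund) = 0.0048/0.1924 ≈ 0.0249
P(East | refund) = 0.006/0.1924 ≈ 0.0312
P(North | refund) = 0.0126/0.1924 ≈ 0.0655

South 0.2749, Coastal 0.6034, Central 0.0249, East 0.0312, North 0.0655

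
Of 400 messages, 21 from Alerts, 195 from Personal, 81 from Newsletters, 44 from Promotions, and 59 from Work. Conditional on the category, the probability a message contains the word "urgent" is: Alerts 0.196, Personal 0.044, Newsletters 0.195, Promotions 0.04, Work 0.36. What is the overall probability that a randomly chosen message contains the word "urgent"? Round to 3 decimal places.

0.129

By Bayes' rule, posterior ∝ prior × likelihood:
  Alerts: 0.0525 × 0.196 = 0.01029
  Personal: 0.4875 × 0.044 = 0.02145
  Newsletters: 0.2025 × 0.195 = 0.0394875
  Promotions: 0.11 × 0.04 = 0.0044
  Work: 0.1475 × 0.36 = 0.0531
P(urgent-flag) = 0.01029 + 0.02145 + 0.0394875 + 0.0044 + 0.0531 = 0.1287275 → 0.129.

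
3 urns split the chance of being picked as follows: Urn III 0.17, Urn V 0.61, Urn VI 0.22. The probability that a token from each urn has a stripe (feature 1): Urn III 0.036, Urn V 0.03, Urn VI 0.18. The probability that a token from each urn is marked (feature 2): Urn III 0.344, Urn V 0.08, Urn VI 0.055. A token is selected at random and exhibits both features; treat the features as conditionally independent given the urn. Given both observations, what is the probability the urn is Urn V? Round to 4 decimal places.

By Bayes' rule, posterior ∝ prior × likelihood:
  Urn III: 0.17 × 0.036 × 0.344 = 0.00210528
  Urn V: 0.61 × 0.03 × 0.08 = 0.001464
  Urn VI: 0.22 × 0.18 × 0.055 = 0.002178
Total = 0.00574728.
P(Urn V | evidence) = 0.001464 / 0.00574728 ≈ 0.2547.

0.2547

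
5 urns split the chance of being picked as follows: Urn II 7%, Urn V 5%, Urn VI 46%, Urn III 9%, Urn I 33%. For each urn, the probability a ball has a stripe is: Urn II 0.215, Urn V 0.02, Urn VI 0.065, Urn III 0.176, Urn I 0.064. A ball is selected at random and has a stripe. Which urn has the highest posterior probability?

Compute prior × likelihood for every hypothesis:
  Urn II: 0.07 × 0.215 = 0.01505
  Urn V: 0.05 × 0.02 = 0.001
  Urn VI: 0.46 × 0.065 = 0.0299
  Urn III: 0.09 × 0.176 = 0.01584
  Urn I: 0.33 × 0.064 = 0.02112
Normalizing constant = 0.08291.
Largest term belongs to Urn VI, so Urn VI is most probable.

Urn VI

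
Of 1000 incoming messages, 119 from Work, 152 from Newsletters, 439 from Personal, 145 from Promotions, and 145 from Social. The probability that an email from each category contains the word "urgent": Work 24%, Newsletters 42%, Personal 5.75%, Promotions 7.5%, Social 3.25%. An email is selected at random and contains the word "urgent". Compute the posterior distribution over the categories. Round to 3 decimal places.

Work 0.214, Newsletters 0.479, Personal 0.189, Promotions 0.082, Social 0.035

Prior × likelihood for each hypothesis:
  Work: 0.119 × 0.24 = 0.02856
  Newsletters: 0.152 × 0.42 = 0.06384
  Personal: 0.439 × 0.0575 = 0.0252425
  Promotions: 0.145 × 0.075 = 0.010875
  Social: 0.145 × 0.0325 = 0.0047125
Normalizing constant = 0.13323.
P(Work | urgent-flag) = 0.02856/0.13323 ≈ 0.214
P(Newsletters | urgent-flag) = 0.06384/0.13323 ≈ 0.479
P(Personal | urgent-flag) = 0.0252425/0.13323 ≈ 0.189
P(Promotions | urgent-flag) = 0.010875/0.13323 ≈ 0.082
P(Social | urgent-flag) = 0.0047125/0.13323 ≈ 0.035
(Check: 0.214+0.479+0.189+0.082+0.035 = 0.999.)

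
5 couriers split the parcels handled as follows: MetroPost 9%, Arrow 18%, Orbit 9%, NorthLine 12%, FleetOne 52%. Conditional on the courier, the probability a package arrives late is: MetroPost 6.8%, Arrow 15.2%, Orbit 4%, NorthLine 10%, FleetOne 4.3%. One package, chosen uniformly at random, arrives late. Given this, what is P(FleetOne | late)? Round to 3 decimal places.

By Bayes' rule, posterior ∝ prior × likelihood:
  MetroPost: 0.09 × 0.068 = 0.00612
  Arrow: 0.18 × 0.152 = 0.02736
  Orbit: 0.09 × 0.04 = 0.0036
  NorthLine: 0.12 × 0.1 = 0.012
  FleetOne: 0.52 × 0.043 = 0.02236
Total = 0.07144.
P(FleetOne | evidence) = 0.02236 / 0.07144 ≈ 0.313.

0.313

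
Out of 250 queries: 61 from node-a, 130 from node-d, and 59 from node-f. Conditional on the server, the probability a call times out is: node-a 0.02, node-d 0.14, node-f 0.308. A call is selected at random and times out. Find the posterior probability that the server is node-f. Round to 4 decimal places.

0.4834

By Bayes' rule, posterior ∝ prior × likelihood:
  node-a: 0.244 × 0.02 = 0.00488
  node-d: 0.52 × 0.14 = 0.0728
  node-f: 0.236 × 0.308 = 0.072688
Total = 0.150368.
P(node-f | evidence) = 0.072688 / 0.150368 ≈ 0.4834.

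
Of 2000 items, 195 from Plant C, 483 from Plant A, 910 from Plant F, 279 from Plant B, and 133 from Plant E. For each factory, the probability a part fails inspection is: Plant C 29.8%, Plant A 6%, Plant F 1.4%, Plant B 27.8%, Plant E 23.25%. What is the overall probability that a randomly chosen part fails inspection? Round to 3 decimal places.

Unnormalized posteriors (prior × likelihood):
  Plant C: 0.0975 × 0.298 = 0.029055
  Plant A: 0.2415 × 0.06 = 0.01449
  Plant F: 0.455 × 0.014 = 0.00637
  Plant B: 0.1395 × 0.278 = 0.038781
  Plant E: 0.0665 × 0.2325 = 0.01546125
P(nonconforming) = 0.029055 + 0.01449 + 0.00637 + 0.038781 + 0.01546125 = 0.10415725 → 0.104.

0.104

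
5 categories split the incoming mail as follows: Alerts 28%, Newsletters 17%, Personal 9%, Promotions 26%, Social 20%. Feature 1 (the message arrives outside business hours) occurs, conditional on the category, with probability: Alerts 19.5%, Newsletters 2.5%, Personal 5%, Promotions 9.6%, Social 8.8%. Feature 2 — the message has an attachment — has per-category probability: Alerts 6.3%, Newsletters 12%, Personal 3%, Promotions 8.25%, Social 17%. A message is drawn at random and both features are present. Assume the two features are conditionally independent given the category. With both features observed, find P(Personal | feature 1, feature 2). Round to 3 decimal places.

0.015

Compute prior × likelihood for every hypothesis:
  Alerts: 0.28 × 0.195 × 0.063 = 0.0034398
  Newsletters: 0.17 × 0.025 × 0.12 = 0.00051
  Personal: 0.09 × 0.05 × 0.03 = 0.000135
  Promotions: 0.26 × 0.096 × 0.0825 = 0.0020592
  Social: 0.2 × 0.088 × 0.17 = 0.002992
Normalizing constant = 0.009136.
P(Personal | evidence) = 0.000135 / 0.009136 ≈ 0.015.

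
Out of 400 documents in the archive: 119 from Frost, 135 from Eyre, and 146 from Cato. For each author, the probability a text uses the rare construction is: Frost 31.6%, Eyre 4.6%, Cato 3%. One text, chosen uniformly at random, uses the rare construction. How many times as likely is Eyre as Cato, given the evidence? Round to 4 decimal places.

Unnormalized posteriors (prior × likelihood):
  Frost: 0.2975 × 0.316 = 0.09401
  Eyre: 0.3375 × 0.046 = 0.015525
  Cato: 0.365 × 0.03 = 0.01095
Total = 0.120485.
The ratio is 0.015525 / 0.01095 (the normalizer cancels) = 1.4178.

1.4178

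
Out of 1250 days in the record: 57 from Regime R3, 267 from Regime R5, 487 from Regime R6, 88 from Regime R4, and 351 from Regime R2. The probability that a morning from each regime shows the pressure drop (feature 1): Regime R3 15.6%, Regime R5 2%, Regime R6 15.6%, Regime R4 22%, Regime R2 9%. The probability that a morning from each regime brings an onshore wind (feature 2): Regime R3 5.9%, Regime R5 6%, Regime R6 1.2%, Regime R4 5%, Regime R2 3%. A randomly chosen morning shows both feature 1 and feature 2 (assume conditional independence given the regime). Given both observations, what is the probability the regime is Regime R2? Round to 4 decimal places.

0.2581

Unnormalized posteriors (prior × likelihood):
  Regime R3: 0.0456 × 0.156 × 0.059 = 0.0004197024
  Regime R5: 0.2136 × 0.02 × 0.06 = 0.00025632
  Regime R6: 0.3896 × 0.156 × 0.012 = 0.0007293312
  Regime R4: 0.0704 × 0.22 × 0.05 = 0.0007744
  Regime R2: 0.2808 × 0.09 × 0.03 = 0.00075816
Total = 0.0029379136.
P(Regime R2 | evidence) = 0.00075816 / 0.0029379136 ≈ 0.2581.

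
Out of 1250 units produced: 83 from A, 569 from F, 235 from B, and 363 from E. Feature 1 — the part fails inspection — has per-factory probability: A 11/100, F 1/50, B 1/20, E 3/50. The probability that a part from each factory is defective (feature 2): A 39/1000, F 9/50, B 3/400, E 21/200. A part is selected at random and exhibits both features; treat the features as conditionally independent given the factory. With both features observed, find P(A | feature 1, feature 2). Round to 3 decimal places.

By Bayes' rule, posterior ∝ prior × likelihood:
  A: 0.0664 × 0.11 × 0.039 = 0.000284856
  F: 0.4552 × 0.02 × 0.18 = 0.00163872
  B: 0.188 × 0.05 × 0.0075 = 0.0000705
  E: 0.2904 × 0.06 × 0.105 = 0.00182952
Normalizing constant = 0.003823596.
P(A | evidence) = 0.000284856 / 0.003823596 ≈ 0.074.

0.074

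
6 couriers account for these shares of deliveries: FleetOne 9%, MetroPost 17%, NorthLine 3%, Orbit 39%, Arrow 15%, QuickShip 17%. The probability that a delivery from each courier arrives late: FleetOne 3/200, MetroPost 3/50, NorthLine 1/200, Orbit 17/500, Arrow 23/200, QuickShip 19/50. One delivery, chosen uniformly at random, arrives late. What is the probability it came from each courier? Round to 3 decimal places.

FleetOne 0.013, MetroPost 0.095, NorthLine 0.001, Orbit 0.124, Arrow 0.162, QuickShip 0.605

By Bayes' rule, posterior ∝ prior × likelihood:
  FleetOne: 0.09 × 0.015 = 0.00135
  MetroPost: 0.17 × 0.06 = 0.0102
  NorthLine: 0.03 × 0.005 = 0.00015
  Orbit: 0.39 × 0.034 = 0.01326
  Arrow: 0.15 × 0.115 = 0.01725
  QuickShip: 0.17 × 0.38 = 0.0646
Sum = 0.10681.
P(FleetOne | late) = 0.00135/0.10681 ≈ 0.013
P(MetroPost | late) = 0.0102/0.10681 ≈ 0.095
P(NorthLine | late) = 0.00015/0.10681 ≈ 0.001
P(Orbit | late) = 0.01326/0.10681 ≈ 0.124
P(Arrow | late) = 0.01725/0.10681 ≈ 0.162
P(QuickShip | late) = 0.0646/0.10681 ≈ 0.605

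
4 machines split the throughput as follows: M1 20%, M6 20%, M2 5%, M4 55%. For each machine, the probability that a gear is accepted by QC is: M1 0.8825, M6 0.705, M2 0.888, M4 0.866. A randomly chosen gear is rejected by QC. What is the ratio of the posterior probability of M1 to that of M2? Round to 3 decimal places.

Taking complements, P(rejected | each) = M1 0.1175, M6 0.295, M2 0.112, M4 0.134.
Prior × likelihood for each hypothesis:
  M1: 0.2 × 0.1175 = 0.0235
  M6: 0.2 × 0.295 = 0.059
  M2: 0.05 × 0.112 = 0.0056
  M4: 0.55 × 0.134 = 0.0737
Normalizing constant = 0.1618.
The ratio is 0.0235 / 0.0056 (the normalizer cancels) = 4.196.

4.196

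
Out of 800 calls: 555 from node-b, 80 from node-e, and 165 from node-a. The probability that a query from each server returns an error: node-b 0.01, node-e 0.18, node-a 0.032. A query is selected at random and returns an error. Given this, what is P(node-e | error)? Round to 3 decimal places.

Compute prior × likelihood for every hypothesis:
  node-b: 0.69375 × 0.01 = 0.0069375
  node-e: 0.1 × 0.18 = 0.018
  node-a: 0.20625 × 0.032 = 0.0066
Normalizing constant = 0.0315375.
P(node-e | evidence) = 0.018 / 0.0315375 ≈ 0.571.

0.571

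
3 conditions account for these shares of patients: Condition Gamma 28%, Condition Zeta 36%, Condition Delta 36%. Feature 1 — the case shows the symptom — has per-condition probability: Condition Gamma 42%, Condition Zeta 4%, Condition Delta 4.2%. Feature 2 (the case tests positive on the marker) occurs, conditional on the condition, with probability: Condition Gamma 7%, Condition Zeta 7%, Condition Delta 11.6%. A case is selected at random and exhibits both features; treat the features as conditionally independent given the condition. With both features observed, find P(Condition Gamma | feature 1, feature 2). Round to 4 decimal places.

By Bayes' rule, posterior ∝ prior × likelihood:
  Condition Gamma: 0.28 × 0.42 × 0.07 = 0.008232
  Condition Zeta: 0.36 × 0.04 × 0.07 = 0.001008
  Condition Delta: 0.36 × 0.042 × 0.116 = 0.00175392
Normalizing constant = 0.01099392.
P(Condition Gamma | evidence) = 0.008232 / 0.01099392 ≈ 0.7488.

0.7488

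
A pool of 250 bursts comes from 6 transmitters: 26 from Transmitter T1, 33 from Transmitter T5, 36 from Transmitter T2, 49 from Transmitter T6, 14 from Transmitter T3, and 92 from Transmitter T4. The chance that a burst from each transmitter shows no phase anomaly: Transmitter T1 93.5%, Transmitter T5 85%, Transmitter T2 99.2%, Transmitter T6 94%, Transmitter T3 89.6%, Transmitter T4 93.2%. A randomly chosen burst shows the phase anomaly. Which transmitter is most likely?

Transmitter T4

Taking complements, P(anomaly | each) = Transmitter T1 0.065, Transmitter T5 0.15, Transmitter T2 0.008, Transmitter T6 0.06, Transmitter T3 0.104, Transmitter T4 0.068.
Compute prior × likelihood for every hypothesis:
  Transmitter T1: 0.104 × 0.065 = 0.00676
  Transmitter T5: 0.132 × 0.15 = 0.0198
  Transmitter T2: 0.144 × 0.008 = 0.001152
  Transmitter T6: 0.196 × 0.06 = 0.01176
  Transmitter T3: 0.056 × 0.104 = 0.005824
  Transmitter T4: 0.368 × 0.068 = 0.025024
Sum = 0.07032.
Largest term belongs to Transmitter T4, so Transmitter T4 is most probable.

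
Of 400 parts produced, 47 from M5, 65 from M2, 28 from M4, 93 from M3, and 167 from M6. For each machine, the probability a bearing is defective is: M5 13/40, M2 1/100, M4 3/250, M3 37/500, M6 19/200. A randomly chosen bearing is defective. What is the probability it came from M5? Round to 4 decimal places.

0.3916

By Bayes' rule, posterior ∝ prior × likelihood:
  M5: 0.1175 × 0.325 = 0.0381875
  M2: 0.1625 × 0.01 = 0.001625
  M4: 0.07 × 0.012 = 0.00084
  M3: 0.2325 × 0.074 = 0.017205
  M6: 0.4175 × 0.095 = 0.0396625
Total = 0.09752.
P(M5 | evidence) = 0.0381875 / 0.09752 ≈ 0.3916.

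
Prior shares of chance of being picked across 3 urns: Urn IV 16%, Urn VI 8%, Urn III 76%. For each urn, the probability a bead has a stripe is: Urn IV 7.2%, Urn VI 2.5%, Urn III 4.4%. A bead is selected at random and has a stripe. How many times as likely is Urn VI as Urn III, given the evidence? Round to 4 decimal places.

Unnormalized posteriors (prior × likelihood):
  Urn IV: 0.16 × 0.072 = 0.01152
  Urn VI: 0.08 × 0.025 = 0.002
  Urn III: 0.76 × 0.044 = 0.03344
Sum = 0.04696.
The ratio is 0.002 / 0.03344 (the normalizer cancels) = 0.0598.

0.0598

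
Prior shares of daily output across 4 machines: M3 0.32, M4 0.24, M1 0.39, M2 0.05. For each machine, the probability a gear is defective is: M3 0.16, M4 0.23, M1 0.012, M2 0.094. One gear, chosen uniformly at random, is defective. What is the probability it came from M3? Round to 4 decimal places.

Prior × likelihood for each hypothesis:
  M3: 0.32 × 0.16 = 0.0512
  M4: 0.24 × 0.23 = 0.0552
  M1: 0.39 × 0.012 = 0.00468
  M2: 0.05 × 0.094 = 0.0047
Normalizing constant = 0.11578.
P(M3 | evidence) = 0.0512 / 0.11578 ≈ 0.4422.

0.4422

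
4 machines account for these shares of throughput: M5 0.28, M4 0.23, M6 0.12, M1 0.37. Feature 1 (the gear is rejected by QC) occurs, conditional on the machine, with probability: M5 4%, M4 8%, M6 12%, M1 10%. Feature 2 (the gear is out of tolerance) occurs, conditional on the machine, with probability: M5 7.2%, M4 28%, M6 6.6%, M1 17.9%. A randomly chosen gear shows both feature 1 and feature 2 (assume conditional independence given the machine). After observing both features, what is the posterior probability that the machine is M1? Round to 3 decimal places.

Compute prior × likelihood for every hypothesis:
  M5: 0.28 × 0.04 × 0.072 = 0.0008064
  M4: 0.23 × 0.08 × 0.28 = 0.005152
  M6: 0.12 × 0.12 × 0.066 = 0.0009504
  M1: 0.37 × 0.1 × 0.179 = 0.006623
Sum = 0.0135318.
P(M1 | evidence) = 0.006623 / 0.0135318 ≈ 0.489.

0.489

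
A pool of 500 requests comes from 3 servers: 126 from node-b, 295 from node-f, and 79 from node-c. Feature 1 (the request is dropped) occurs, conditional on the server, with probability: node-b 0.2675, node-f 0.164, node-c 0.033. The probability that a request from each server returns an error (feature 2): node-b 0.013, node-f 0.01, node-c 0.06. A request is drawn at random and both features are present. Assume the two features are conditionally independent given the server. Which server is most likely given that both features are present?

Compute prior × likelihood for every hypothesis:
  node-b: 0.252 × 0.2675 × 0.013 = 0.00087633
  node-f: 0.59 × 0.164 × 0.01 = 0.0009676
  node-c: 0.158 × 0.033 × 0.06 = 0.00031284
Sum = 0.00215677.
Largest term belongs to node-f, so node-f is most probable.

node-f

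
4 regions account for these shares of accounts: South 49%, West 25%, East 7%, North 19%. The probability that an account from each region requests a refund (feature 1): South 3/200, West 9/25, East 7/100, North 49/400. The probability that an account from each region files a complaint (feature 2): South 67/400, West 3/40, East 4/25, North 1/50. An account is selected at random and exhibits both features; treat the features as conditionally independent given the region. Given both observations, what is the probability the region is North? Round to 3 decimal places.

Prior × likelihood for each hypothesis:
  South: 0.49 × 0.015 × 0.1675 = 0.001231125
  West: 0.25 × 0.36 × 0.075 = 0.00675
  East: 0.07 × 0.07 × 0.16 = 0.000784
  North: 0.19 × 0.1225 × 0.02 = 0.0004655
Total = 0.009230625.
P(North | evidence) = 0.0004655 / 0.009230625 ≈ 0.050.

0.050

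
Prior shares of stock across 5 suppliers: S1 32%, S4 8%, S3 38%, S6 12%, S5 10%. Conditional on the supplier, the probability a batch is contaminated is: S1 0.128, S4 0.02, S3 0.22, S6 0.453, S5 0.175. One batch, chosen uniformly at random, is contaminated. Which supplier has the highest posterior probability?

S3

By Bayes' rule, posterior ∝ prior × likelihood:
  S1: 0.32 × 0.128 = 0.04096
  S4: 0.08 × 0.02 = 0.0016
  S3: 0.38 × 0.22 = 0.0836
  S6: 0.12 × 0.453 = 0.05436
  S5: 0.1 × 0.175 = 0.0175
Normalizing constant = 0.19802.
Largest term belongs to S3, so S3 is most probable.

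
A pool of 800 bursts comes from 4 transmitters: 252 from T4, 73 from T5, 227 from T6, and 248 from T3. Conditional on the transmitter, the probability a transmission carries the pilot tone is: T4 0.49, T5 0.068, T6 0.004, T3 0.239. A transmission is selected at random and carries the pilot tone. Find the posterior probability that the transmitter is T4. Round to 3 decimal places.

Prior × likelihood for each hypothesis:
  T4: 0.315 × 0.49 = 0.15435
  T5: 0.09125 × 0.068 = 0.006205
  T6: 0.28375 × 0.004 = 0.001135
  T3: 0.31 × 0.239 = 0.07409
Total = 0.23578.
P(T4 | evidence) = 0.15435 / 0.23578 ≈ 0.655.

0.655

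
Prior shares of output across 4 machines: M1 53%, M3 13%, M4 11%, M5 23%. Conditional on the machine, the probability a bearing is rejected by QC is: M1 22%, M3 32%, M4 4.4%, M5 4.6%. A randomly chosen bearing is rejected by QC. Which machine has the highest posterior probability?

Prior × likelihood for each hypothesis:
  M1: 0.53 × 0.22 = 0.1166
  M3: 0.13 × 0.32 = 0.0416
  M4: 0.11 × 0.044 = 0.00484
  M5: 0.23 × 0.046 = 0.01058
Total = 0.17362.
Largest term belongs to M1, so M1 is most probable.

M1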